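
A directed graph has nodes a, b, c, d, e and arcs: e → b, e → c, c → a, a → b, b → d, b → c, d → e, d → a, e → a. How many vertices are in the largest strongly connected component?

5

{a, b, c, d, e} are all mutually reachable — one SCC of size 5.
The largest has 5 vertices.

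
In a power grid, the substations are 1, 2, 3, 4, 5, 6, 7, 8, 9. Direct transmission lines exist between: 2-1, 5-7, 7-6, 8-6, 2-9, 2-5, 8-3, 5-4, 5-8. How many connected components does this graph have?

1

Starting from 1 we can reach 1, 2, 3, 4, 5, 6, 7, 8, 9. That is one component of size 9.
Total: 1 component.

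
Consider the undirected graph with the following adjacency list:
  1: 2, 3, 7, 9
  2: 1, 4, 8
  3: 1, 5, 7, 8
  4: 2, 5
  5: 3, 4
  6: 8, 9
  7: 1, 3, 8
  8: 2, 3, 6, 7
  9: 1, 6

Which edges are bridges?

none

The edges on the cycle 3-8-6-9-1-3 are not bridges since each lies on that cycle.
Every edge lies on some cycle, so there are no bridges.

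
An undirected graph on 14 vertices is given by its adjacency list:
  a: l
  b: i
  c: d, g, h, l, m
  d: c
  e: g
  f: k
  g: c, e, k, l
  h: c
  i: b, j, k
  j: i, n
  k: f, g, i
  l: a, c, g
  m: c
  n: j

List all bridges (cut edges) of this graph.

The edges on the cycle g-l-c-g are not bridges since each lies on that cycle.
But removing k-g disconnects k from g; removing e-g disconnects e from g; removing a-l disconnects a from l; removing i-b disconnects i from b — these are bridges.
In total 11 edges are bridges.

a-l, b-i, c-d, c-h, c-m, e-g, f-k, g-k, i-j, i-k, j-n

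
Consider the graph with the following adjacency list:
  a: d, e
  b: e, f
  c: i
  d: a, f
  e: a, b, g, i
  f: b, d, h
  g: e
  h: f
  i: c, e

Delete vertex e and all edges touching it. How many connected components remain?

3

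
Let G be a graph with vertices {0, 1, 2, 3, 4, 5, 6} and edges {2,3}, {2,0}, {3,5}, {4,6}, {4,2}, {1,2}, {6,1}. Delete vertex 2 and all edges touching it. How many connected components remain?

3

With 2 gone, the remaining components are: {0}; {3, 5}; {1, 4, 6}.
That is 3 components.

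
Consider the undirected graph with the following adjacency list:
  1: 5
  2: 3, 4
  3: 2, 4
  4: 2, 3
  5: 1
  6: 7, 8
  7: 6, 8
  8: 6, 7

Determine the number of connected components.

3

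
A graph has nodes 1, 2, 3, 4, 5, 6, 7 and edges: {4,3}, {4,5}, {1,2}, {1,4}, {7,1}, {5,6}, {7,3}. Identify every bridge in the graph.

The edges on the cycle 7-1-4-3-7 are not bridges since each lies on that cycle.
But removing 1—2 disconnects 1 from 2; removing 4—5 disconnects 4 from 5; removing 5—6 disconnects 5 from 6 — these are bridges.

1-2, 4-5, 5-6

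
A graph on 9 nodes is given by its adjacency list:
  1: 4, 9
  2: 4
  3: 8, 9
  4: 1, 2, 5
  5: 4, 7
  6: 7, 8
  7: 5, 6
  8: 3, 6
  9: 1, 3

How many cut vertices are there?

Removing 4 increases the component count from 1 to 2, so 4 is a cut vertex.
By contrast removing 6 leaves 1 component; it is not a cut vertex. No other vertex is a cut vertex either.

1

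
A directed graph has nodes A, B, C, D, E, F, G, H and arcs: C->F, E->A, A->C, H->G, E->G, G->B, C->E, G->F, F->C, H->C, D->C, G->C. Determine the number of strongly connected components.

4

{A, C, E, F, G} are all mutually reachable — one SCC of size 5.
{D} is an SCC by itself.
{B} is an SCC by itself.
{H} is an SCC by itself.
That gives 4 strongly connected components.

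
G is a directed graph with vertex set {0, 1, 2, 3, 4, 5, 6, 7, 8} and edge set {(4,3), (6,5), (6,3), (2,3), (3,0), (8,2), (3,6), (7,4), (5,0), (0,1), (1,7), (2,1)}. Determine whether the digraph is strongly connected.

There is no directed path from 1 to 8, so the graph is not strongly connected.

No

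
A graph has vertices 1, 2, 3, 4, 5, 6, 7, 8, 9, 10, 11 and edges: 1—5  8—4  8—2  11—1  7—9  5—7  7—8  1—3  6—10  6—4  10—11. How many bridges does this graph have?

The edges on the cycle 6-10-11-1-5-7-8-4-6 are not bridges since each lies on that cycle.
But removing 2—8 disconnects 2 from 8; removing 9—7 disconnects 9 from 7; removing 3—1 disconnects 3 from 1 — these are bridges.
That makes 3 bridges.

3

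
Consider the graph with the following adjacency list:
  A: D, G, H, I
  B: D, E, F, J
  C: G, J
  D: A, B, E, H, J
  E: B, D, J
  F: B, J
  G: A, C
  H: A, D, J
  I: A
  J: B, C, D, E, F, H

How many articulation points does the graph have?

Removing A increases the component count from 1 to 2, so A is a cut vertex.
By contrast removing D leaves 1 component; it is not a cut vertex. No other vertex is a cut vertex either.

1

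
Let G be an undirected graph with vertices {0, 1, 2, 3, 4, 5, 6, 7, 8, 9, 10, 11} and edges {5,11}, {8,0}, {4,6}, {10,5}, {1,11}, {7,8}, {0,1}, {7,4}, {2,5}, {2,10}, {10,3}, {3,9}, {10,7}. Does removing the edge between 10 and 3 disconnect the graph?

Yes

Removing 10 - 3 leaves no path between 10 and 3: the component count goes from 1 to 2. So it is a bridge.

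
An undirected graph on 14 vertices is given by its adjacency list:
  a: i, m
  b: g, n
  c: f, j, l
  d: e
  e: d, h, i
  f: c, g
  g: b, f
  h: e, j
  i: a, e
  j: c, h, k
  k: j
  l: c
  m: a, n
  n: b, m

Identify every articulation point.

Removing c increases the component count from 1 to 2, so c is a cut vertex.
Removing e increases the component count from 1 to 2, so e is a cut vertex.
Removing j increases the component count from 1 to 2, so j is a cut vertex.
By contrast removing l leaves 1 component; it is not a cut vertex. No other vertex is a cut vertex either.

c, e, j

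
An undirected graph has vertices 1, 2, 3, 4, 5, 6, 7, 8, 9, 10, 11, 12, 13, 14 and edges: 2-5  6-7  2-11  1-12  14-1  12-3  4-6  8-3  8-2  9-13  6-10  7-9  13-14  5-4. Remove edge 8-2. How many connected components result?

1

8 and 2 are still connected via 8-3-12-1-14-13-9-7-6-4-5-2, so the component count stays at 1.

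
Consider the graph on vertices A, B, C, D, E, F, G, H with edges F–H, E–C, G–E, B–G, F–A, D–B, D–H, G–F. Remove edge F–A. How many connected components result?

Before removal there is 1 component.
F–A is a bridge — removing it separates F's side from A's side.
After removal: 2 components.

2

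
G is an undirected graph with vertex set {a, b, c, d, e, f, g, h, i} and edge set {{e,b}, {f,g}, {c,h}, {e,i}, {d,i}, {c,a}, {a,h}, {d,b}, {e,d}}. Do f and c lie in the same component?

No

The component containing f is {f, g}, and c is not in it.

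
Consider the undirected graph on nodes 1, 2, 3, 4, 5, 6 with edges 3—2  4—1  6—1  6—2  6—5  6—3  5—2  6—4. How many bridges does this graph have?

The edges on the cycle 6-4-1-6 are not bridges since each lies on that cycle.
Every edge lies on some cycle, so there are no bridges.

0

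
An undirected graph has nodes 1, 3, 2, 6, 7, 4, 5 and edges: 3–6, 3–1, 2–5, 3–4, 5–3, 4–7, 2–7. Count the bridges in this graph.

2

The edges on the cycle 2-5-3-4-7-2 are not bridges since each lies on that cycle.
But removing 3–6 disconnects 3 from 6; removing 3–1 disconnects 3 from 1 — these are bridges.
That makes 2 bridges.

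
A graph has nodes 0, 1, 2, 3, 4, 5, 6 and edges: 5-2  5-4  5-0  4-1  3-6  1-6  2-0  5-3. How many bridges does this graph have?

0

The edges on the cycle 5-2-0-5 are not bridges since each lies on that cycle.
Every edge lies on some cycle, so there are no bridges.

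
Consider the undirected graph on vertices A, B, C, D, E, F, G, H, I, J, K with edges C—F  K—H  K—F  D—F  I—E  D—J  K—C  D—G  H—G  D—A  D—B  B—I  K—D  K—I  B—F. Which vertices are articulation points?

Removing D increases the component count from 1 to 3, so D is a cut vertex.
Removing I increases the component count from 1 to 2, so I is a cut vertex.
By contrast removing J leaves 1 component; it is not a cut vertex. No other vertex is a cut vertex either.

D, I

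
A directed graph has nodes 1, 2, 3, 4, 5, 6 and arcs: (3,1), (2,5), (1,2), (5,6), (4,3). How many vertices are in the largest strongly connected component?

1

{1} is an SCC by itself.
{3} is an SCC by itself.
{2} is an SCC by itself.
{5} is an SCC by itself.
{4} is an SCC by itself.
(and 1 more singleton SCC)
The largest has 1 vertex.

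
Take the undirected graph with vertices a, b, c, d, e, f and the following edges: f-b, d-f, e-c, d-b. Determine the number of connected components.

3

a is isolated — a component by itself.
Starting from c we can reach c, e. That is one component of size 2.
Starting from b we can reach b, d, f. That is one component of size 3.
Total: 3 components.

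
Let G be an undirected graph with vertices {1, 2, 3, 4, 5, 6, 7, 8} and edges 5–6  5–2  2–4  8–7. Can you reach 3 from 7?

No

The component containing 7 is {7, 8}, and 3 is not in it.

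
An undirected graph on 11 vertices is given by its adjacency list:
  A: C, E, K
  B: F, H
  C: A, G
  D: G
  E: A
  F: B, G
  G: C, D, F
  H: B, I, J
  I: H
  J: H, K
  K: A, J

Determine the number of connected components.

Starting from A we can reach A, B, C, D, E, F, G, H, I, J, K. That is one component of size 11.
Total: 1 component.

1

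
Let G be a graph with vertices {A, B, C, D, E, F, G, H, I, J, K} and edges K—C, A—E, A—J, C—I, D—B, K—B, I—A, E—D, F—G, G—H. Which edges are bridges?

A-J, F-G, G-H

The edges on the cycle K-C-I-A-E-D-B-K are not bridges since each lies on that cycle.
But removing F—G disconnects F from G; removing G—H disconnects G from H; removing A—J disconnects A from J — these are bridges.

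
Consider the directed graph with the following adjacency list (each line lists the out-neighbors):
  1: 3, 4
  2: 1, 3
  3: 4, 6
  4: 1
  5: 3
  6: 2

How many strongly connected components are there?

{1, 2, 3, 4, 6} are all mutually reachable — one SCC of size 5.
{5} is an SCC by itself.
That gives 2 strongly connected components.

2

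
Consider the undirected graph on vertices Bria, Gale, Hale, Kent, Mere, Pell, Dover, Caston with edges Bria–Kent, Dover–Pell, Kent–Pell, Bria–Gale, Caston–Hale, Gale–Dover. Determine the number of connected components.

Mere is isolated — a component by itself.
Starting from Hale we can reach Hale, Caston. That is one component of size 2.
Starting from Bria we can reach Bria, Gale, Kent, Pell, Dover. That is one component of size 5.
Total: 3 components.

3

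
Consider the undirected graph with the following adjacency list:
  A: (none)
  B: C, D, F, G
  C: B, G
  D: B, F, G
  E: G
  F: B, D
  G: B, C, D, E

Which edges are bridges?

The edges on the cycle G-D-F-B-G are not bridges since each lies on that cycle.
But removing G-E disconnects G from E — this is a bridge.

E-G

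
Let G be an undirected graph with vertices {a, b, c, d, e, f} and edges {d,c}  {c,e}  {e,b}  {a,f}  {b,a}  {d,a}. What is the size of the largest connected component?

Starting from a we can reach a, b, c, d, e, f. That is one component of size 6.
The largest has 6 vertices.

6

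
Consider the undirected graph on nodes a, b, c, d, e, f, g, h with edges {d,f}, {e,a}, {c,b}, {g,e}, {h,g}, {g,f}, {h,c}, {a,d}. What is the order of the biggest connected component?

8

Starting from a we can reach a, b, c, d, e, f, g, h. That is one component of size 8.
The largest has 8 vertices.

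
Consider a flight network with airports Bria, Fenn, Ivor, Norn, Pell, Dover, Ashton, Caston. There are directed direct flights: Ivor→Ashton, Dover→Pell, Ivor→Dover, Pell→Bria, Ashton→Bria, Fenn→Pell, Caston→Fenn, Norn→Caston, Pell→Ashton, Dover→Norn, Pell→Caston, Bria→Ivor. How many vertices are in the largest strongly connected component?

{Bria, Fenn, Ivor, Norn, Pell, Dover, Ashton, Caston} are all mutually reachable — one SCC of size 8.
The largest has 8 vertices.

8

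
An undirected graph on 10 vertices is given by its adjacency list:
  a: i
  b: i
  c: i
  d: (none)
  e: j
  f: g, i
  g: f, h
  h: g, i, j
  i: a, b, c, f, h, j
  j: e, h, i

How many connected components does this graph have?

2

d is isolated — a component by itself.
Starting from a we can reach a, b, c, e, f, g, h, i, j. That is one component of size 9.
Total: 2 components.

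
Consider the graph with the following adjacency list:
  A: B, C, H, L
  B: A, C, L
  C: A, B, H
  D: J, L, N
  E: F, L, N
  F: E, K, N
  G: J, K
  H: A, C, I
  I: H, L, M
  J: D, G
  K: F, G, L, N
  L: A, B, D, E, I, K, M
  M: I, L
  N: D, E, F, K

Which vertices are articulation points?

L

Removing L increases the component count from 1 to 2, so L is a cut vertex.
By contrast removing B leaves 1 component; it is not a cut vertex. No other vertex is a cut vertex either.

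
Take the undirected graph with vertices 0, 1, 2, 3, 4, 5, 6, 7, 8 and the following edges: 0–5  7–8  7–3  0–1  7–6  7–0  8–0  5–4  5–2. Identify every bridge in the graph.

The edges on the cycle 7-8-0-7 are not bridges since each lies on that cycle.
But removing 5–4 disconnects 5 from 4; removing 7–6 disconnects 7 from 6; removing 0–5 disconnects 0 from 5; removing 5–2 disconnects 5 from 2 — these are bridges.
In total 6 edges are bridges.

0-1, 0-5, 2-5, 3-7, 4-5, 6-7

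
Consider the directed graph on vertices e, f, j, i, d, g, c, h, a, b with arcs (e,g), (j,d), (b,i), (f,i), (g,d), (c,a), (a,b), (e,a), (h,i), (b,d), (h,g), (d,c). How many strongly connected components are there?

{a, b, c, d} are all mutually reachable — one SCC of size 4.
{h} is an SCC by itself.
{f} is an SCC by itself.
{e} is an SCC by itself.
{g} is an SCC by itself.
(and 2 more singleton SCCs)
That gives 7 strongly connected components.

7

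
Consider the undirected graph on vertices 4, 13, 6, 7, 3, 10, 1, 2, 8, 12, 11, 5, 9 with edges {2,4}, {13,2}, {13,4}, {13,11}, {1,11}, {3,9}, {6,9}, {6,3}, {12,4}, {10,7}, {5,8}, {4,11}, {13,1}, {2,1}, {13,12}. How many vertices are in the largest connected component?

Starting from 7 we can reach 7, 10. That is one component of size 2.
Starting from 5 we can reach 5, 8. That is one component of size 2.
Starting from 3 we can reach 3, 6, 9. That is one component of size 3.
Starting from 1 we can reach 1, 2, 4, 11, 12, 13. That is one component of size 6.
The largest has 6 vertices.

6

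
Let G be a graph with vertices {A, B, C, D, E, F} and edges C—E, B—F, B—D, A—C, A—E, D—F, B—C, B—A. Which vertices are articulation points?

Removing B increases the component count from 1 to 2, so B is a cut vertex.
By contrast removing E leaves 1 component; it is not a cut vertex. No other vertex is a cut vertex either.

B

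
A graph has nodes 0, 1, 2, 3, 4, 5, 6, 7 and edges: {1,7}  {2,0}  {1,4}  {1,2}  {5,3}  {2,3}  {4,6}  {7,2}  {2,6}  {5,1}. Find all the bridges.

0-2

The edges on the cycle 1-4-6-2-7-1 are not bridges since each lies on that cycle.
But removing 0–2 disconnects 0 from 2 — this is a bridge.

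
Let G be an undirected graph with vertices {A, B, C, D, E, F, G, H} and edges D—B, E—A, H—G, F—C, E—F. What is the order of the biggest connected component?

4

Starting from G we can reach G, H. That is one component of size 2.
Starting from B we can reach B, D. That is one component of size 2.
Starting from A we can reach A, C, E, F. That is one component of size 4.
The largest has 4 vertices.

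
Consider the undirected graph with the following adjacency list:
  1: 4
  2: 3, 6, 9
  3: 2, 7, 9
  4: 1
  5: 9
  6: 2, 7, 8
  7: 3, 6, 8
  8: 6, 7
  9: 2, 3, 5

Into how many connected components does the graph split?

2

Starting from 1 we can reach 1, 4. That is one component of size 2.
Starting from 2 we can reach 2, 3, 5, 6, 7, 8, 9. That is one component of size 7.
Total: 2 components.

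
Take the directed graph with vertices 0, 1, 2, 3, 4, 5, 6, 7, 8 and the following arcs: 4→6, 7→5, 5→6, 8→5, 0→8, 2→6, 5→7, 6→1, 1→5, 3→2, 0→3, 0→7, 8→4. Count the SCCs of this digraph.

6

{1, 5, 6, 7} are all mutually reachable — one SCC of size 4.
{8} is an SCC by itself.
{2} is an SCC by itself.
{4} is an SCC by itself.
{3} is an SCC by itself.
(and 1 more singleton SCC)
That gives 6 strongly connected components.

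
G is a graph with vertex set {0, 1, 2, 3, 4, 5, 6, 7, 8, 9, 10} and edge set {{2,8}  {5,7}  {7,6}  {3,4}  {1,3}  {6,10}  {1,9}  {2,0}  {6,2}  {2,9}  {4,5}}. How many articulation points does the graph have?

2

Removing 2 increases the component count from 1 to 3, so 2 is a cut vertex.
Removing 6 increases the component count from 1 to 2, so 6 is a cut vertex.
By contrast removing 9 leaves 1 component; it is not a cut vertex. No other vertex is a cut vertex either.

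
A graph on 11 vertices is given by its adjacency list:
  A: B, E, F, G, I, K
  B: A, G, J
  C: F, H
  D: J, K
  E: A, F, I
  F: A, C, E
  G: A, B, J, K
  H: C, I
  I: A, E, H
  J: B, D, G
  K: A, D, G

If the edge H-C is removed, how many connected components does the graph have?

1

H and C are still connected via H-I-A-F-C, so the component count stays at 1.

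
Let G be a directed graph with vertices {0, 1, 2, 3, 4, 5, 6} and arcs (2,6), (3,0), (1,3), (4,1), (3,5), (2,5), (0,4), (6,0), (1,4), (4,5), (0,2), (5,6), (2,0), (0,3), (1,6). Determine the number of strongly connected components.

1

{0, 1, 2, 3, 4, 5, 6} are all mutually reachable — one SCC of size 7.
That gives 1 strongly connected component.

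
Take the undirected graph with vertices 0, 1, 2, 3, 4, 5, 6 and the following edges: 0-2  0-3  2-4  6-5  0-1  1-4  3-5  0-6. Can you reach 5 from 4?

Yes

From 4 we can reach 0, 1, 2, 3, 4, 5, 6, which includes 5.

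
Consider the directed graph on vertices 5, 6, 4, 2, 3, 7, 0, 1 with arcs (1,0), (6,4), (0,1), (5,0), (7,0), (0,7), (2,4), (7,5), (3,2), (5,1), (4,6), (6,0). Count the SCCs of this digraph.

4

{0, 1, 5, 7} are all mutually reachable — one SCC of size 4.
{4, 6} are all mutually reachable — one SCC of size 2.
{2} is an SCC by itself.
{3} is an SCC by itself.
That gives 4 strongly connected components.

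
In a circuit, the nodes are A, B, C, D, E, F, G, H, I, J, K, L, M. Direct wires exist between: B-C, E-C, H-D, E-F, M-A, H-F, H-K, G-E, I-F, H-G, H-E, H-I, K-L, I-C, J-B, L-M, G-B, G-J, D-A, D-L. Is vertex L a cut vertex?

Deleting L leaves 1 component (was 1) (its neighbors D, K, M remain connected to each other), so L is not a cut vertex.

No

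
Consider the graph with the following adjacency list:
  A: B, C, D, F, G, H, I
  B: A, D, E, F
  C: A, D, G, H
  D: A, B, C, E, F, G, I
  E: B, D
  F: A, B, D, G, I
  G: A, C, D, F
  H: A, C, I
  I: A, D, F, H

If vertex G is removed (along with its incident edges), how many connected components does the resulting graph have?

With G gone, the remaining components are: {A, B, C, D, E, F, H, I}.
That is 1 component.

1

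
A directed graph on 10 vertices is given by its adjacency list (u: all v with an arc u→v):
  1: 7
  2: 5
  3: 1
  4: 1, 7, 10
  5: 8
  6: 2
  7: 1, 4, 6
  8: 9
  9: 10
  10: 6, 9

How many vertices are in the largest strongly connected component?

6

{2, 5, 6, 8, 9, 10} are all mutually reachable — one SCC of size 6.
{1, 4, 7} are all mutually reachable — one SCC of size 3.
{3} is an SCC by itself.
The largest has 6 vertices.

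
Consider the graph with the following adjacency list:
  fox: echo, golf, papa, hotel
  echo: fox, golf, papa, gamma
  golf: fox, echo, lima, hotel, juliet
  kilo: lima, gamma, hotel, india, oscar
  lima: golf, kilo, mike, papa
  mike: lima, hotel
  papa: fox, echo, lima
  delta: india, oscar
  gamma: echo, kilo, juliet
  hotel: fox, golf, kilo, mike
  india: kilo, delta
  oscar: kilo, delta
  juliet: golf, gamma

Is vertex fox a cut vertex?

No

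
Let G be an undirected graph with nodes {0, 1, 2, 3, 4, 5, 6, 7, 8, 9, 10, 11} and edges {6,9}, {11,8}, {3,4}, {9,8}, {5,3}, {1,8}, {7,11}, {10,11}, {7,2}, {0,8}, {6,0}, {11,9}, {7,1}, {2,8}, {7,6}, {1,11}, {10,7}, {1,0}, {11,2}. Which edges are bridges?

3-4, 3-5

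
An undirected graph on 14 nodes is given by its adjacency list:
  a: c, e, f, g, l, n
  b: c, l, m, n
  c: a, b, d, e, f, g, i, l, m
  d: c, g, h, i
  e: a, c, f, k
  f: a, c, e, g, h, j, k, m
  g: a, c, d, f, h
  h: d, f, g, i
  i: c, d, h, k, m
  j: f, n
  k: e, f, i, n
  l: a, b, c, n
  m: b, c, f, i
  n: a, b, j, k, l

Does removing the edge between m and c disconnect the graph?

After removing m-c, the path m-b-c still connects them, so the edge is not a bridge.

No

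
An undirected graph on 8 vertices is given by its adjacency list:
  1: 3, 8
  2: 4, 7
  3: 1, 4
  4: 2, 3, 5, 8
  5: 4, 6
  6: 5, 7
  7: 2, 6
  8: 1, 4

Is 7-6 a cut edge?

No

After removing 7-6, the path 7-2-4-5-6 still connects them, so the edge is not a bridge.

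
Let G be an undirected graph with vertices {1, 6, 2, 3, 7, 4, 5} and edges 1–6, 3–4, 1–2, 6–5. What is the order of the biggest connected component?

7 is isolated — a component by itself.
Starting from 3 we can reach 3, 4. That is one component of size 2.
Starting from 1 we can reach 1, 2, 5, 6. That is one component of size 4.
The largest has 4 vertices.

4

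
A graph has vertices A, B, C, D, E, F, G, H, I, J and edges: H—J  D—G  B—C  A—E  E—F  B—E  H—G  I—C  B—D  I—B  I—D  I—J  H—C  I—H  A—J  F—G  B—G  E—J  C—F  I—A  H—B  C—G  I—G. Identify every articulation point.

Removing G, for instance, still leaves 1 component. No single vertex removal increases the component count — the graph has no articulation points.

none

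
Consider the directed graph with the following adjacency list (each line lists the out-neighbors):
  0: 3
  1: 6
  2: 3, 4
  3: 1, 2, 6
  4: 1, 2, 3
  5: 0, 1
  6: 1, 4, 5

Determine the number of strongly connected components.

{0, 1, 2, 3, 4, 5, 6} are all mutually reachable — one SCC of size 7.
That gives 1 strongly connected component.

1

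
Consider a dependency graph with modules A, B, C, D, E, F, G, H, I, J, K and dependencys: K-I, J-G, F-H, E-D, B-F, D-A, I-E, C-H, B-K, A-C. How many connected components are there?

2

Starting from G we can reach G, J. That is one component of size 2.
Starting from A we can reach A, B, C, D, E, F, H, I, K. That is one component of size 9.
Total: 2 components.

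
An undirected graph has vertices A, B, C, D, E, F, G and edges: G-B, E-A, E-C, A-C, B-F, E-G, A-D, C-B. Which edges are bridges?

The edges on the cycle E-A-C-E are not bridges since each lies on that cycle.
But removing B-F disconnects B from F; removing A-D disconnects A from D — these are bridges.

A-D, B-F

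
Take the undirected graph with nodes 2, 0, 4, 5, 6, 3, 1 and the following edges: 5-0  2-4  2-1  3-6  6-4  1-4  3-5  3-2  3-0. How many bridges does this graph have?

The edges on the cycle 3-5-0-3 are not bridges since each lies on that cycle.
Every edge lies on some cycle, so there are no bridges.

0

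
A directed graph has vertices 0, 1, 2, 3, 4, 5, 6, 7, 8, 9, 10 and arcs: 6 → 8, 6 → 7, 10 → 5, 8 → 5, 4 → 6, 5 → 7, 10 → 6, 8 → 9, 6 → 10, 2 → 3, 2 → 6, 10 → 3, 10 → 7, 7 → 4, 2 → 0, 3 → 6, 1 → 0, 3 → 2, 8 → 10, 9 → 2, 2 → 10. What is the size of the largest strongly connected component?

9

{2, 3, 4, 5, 6, 7, 8, 9, 10} are all mutually reachable — one SCC of size 9.
{1} is an SCC by itself.
{0} is an SCC by itself.
The largest has 9 vertices.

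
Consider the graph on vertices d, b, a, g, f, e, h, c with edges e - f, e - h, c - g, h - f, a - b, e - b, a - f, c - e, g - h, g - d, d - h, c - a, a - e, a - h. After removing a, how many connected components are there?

With a gone, the remaining components are: {b, c, d, e, f, g, h}.
That is 1 component.

1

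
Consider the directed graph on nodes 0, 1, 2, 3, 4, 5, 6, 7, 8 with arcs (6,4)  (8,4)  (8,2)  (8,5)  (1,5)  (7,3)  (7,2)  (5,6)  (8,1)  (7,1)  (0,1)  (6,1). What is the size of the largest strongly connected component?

{1, 5, 6} are all mutually reachable — one SCC of size 3.
{4} is an SCC by itself.
{2} is an SCC by itself.
{7} is an SCC by itself.
{8} is an SCC by itself.
(and 2 more singleton SCCs)
The largest has 3 vertices.

3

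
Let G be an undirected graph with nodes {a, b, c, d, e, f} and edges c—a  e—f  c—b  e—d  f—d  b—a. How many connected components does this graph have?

2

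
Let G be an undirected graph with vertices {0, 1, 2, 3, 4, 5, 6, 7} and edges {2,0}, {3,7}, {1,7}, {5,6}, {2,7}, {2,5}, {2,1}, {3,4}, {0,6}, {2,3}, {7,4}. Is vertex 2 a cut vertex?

Yes

Deleting 2 raises the number of components from 1 to 2, so 2 is a cut vertex.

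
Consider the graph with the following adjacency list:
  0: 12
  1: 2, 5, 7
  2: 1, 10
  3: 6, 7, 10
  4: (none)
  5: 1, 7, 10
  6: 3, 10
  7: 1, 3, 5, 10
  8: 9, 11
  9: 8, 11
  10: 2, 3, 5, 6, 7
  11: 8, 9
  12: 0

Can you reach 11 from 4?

No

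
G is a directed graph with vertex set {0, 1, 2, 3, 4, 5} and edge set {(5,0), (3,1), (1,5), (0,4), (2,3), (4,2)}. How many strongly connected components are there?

{0, 1, 2, 3, 4, 5} are all mutually reachable — one SCC of size 6.
That gives 1 strongly connected component.

1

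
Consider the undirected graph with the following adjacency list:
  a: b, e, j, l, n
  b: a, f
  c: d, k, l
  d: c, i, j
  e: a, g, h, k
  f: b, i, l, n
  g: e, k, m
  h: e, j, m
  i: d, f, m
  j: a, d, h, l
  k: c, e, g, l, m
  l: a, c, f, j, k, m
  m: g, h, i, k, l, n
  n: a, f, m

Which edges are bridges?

The edges on the cycle l-m-h-e-a-n-f-l are not bridges since each lies on that cycle.
Every edge lies on some cycle, so there are no bridges.

none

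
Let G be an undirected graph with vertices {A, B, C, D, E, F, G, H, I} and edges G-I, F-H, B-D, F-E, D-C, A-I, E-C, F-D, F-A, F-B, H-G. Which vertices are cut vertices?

F

Removing F increases the component count from 1 to 2, so F is a cut vertex.
By contrast removing B leaves 1 component; it is not a cut vertex. No other vertex is a cut vertex either.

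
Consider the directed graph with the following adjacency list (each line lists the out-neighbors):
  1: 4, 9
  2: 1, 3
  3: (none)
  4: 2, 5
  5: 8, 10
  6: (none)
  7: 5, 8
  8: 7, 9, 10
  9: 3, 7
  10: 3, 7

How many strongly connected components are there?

{5, 7, 8, 9, 10} are all mutually reachable — one SCC of size 5.
{1, 2, 4} are all mutually reachable — one SCC of size 3.
{3} is an SCC by itself.
{6} is an SCC by itself.
That gives 4 strongly connected components.

4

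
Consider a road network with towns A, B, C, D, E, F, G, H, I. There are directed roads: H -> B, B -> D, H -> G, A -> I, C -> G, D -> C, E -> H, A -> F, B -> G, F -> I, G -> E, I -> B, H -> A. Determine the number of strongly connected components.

1

{A, B, C, D, E, F, G, H, I} are all mutually reachable — one SCC of size 9.
That gives 1 strongly connected component.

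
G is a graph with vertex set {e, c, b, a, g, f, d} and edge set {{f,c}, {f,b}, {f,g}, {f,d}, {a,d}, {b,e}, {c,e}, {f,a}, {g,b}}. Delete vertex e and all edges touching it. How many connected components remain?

1

With e gone, the remaining components are: {a, b, c, d, f, g}.
That is 1 component.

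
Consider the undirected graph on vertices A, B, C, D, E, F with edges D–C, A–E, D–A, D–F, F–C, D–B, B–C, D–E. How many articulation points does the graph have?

1

Removing D increases the component count from 1 to 2, so D is a cut vertex.
By contrast removing C leaves 1 component; it is not a cut vertex. No other vertex is a cut vertex either.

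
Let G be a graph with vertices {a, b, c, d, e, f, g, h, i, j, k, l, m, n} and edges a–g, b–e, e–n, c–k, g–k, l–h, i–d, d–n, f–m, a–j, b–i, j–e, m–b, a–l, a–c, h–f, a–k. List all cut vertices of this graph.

Removing a increases the component count from 1 to 2, so a is a cut vertex.
By contrast removing f leaves 1 component; it is not a cut vertex. No other vertex is a cut vertex either.

a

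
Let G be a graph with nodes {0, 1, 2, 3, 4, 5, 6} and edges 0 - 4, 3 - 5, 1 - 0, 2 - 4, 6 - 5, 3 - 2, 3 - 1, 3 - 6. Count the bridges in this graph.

0

The edges on the cycle 3-6-5-3 are not bridges since each lies on that cycle.
Every edge lies on some cycle, so there are no bridges.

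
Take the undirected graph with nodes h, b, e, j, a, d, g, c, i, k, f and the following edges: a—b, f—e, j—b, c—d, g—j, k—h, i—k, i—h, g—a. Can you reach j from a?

Yes

From a we can reach a, b, g, j, which includes j.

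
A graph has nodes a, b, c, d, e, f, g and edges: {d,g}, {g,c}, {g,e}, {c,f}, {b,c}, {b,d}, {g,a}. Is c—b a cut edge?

No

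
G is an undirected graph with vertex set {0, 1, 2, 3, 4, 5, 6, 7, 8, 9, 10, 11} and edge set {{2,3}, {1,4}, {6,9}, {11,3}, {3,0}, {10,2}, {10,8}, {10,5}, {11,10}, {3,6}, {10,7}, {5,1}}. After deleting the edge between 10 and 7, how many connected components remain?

Before removal there is 1 component.
10 - 7 is a bridge — removing it separates 10's side from 7's side.
After removal: 2 components.

2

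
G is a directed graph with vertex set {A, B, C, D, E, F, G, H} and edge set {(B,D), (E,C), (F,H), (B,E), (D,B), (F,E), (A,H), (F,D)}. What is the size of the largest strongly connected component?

{B, D} are all mutually reachable — one SCC of size 2.
{H} is an SCC by itself.
{A} is an SCC by itself.
{F} is an SCC by itself.
{C} is an SCC by itself.
(and 2 more singleton SCCs)
The largest has 2 vertices.

2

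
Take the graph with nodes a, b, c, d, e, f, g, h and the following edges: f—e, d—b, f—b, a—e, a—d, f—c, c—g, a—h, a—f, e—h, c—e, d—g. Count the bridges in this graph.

0

The edges on the cycle f-c-e-f are not bridges since each lies on that cycle.
Every edge lies on some cycle, so there are no bridges.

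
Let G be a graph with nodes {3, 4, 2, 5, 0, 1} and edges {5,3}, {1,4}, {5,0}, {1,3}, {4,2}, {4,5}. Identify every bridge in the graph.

The edges on the cycle 1-4-5-3-1 are not bridges since each lies on that cycle.
But removing 4 - 2 disconnects 4 from 2; removing 5 - 0 disconnects 5 from 0 — these are bridges.

0-5, 2-4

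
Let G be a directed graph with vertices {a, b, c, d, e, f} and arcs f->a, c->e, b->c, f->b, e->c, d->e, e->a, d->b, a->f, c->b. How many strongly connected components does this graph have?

2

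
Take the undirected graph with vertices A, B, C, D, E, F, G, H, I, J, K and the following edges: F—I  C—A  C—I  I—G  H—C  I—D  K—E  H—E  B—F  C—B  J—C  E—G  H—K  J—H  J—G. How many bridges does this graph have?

The edges on the cycle J-H-K-E-G-I-F-B-C-J are not bridges since each lies on that cycle.
But removing C—A disconnects C from A; removing D—I disconnects D from I — these are bridges.
That makes 2 bridges.

2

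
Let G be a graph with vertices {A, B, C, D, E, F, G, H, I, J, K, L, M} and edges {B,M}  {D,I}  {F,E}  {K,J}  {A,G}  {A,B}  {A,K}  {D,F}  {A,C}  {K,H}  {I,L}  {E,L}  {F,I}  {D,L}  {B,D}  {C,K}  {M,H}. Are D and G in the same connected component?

Yes

From D we can reach A, B, C, D, E, F, G, H, I, J, K, L, M, which includes G.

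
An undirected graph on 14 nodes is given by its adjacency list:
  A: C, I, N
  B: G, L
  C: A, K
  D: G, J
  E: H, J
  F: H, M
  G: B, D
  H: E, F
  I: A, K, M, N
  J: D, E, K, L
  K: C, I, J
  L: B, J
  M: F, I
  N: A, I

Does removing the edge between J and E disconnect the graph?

No

After removing J-E, the path J-K-I-M-F-H-E still connects them, so the edge is not a bridge.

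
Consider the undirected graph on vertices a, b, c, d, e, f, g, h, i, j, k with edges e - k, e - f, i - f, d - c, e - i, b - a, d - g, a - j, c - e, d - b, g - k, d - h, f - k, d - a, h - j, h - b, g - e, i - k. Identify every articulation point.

d

Removing d increases the component count from 1 to 2, so d is a cut vertex.
By contrast removing j leaves 1 component; it is not a cut vertex. No other vertex is a cut vertex either.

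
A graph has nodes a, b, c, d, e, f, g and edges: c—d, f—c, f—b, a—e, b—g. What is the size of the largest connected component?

5

Starting from a we can reach a, e. That is one component of size 2.
Starting from b we can reach b, c, d, f, g. That is one component of size 5.
The largest has 5 vertices.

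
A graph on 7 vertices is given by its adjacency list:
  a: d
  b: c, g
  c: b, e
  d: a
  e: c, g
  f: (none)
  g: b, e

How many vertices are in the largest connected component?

f is isolated — a component by itself.
Starting from a we can reach a, d. That is one component of size 2.
Starting from b we can reach b, c, e, g. That is one component of size 4.
The largest has 4 vertices.

4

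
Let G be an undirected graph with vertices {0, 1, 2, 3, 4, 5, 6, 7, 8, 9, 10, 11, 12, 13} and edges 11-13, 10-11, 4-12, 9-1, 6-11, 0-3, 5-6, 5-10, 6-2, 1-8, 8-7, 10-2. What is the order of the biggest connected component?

Starting from 0 we can reach 0, 3. That is one component of size 2.
Starting from 4 we can reach 4, 12. That is one component of size 2.
Starting from 1 we can reach 1, 7, 8, 9. That is one component of size 4.
Starting from 2 we can reach 2, 5, 6, 10, 11, 13. That is one component of size 6.
The largest has 6 vertices.

6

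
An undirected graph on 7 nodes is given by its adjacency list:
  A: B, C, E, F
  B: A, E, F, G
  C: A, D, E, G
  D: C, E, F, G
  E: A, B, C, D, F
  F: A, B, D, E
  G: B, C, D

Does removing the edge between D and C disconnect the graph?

After removing D-C, the path D-E-C still connects them, so the edge is not a bridge.

No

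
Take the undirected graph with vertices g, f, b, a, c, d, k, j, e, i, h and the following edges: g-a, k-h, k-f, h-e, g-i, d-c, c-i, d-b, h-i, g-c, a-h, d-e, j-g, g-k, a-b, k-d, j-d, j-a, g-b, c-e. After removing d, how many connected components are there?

With d gone, the remaining components are: {a, b, c, e, f, g, h, i, j, k}.
That is 1 component.

1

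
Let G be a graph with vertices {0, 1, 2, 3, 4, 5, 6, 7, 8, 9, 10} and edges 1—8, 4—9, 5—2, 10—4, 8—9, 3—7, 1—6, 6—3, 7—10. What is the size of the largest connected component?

0 is isolated — a component by itself.
Starting from 2 we can reach 2, 5. That is one component of size 2.
Starting from 1 we can reach 1, 3, 4, 6, 7, 8, 9, 10. That is one component of size 8.
The largest has 8 vertices.

8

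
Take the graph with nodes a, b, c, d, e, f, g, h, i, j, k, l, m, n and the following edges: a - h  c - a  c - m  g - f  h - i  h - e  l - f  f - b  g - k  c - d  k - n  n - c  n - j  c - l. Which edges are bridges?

The edges on the cycle g-k-n-c-l-f-g are not bridges since each lies on that cycle.
But removing n - j disconnects n from j; removing c - a disconnects c from a; removing h - i disconnects h from i; removing c - m disconnects c from m — these are bridges.
In total 8 edges are bridges.

a-c, a-h, b-f, c-d, c-m, e-h, h-i, j-n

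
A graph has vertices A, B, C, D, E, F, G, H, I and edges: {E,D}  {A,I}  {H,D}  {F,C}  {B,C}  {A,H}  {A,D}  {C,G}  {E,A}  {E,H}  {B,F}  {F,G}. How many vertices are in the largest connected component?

5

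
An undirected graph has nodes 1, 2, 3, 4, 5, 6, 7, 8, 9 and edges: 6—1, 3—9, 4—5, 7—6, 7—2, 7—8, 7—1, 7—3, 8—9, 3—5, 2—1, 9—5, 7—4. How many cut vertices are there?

Removing 7 increases the component count from 1 to 2, so 7 is a cut vertex.
By contrast removing 5 leaves 1 component; it is not a cut vertex. No other vertex is a cut vertex either.

1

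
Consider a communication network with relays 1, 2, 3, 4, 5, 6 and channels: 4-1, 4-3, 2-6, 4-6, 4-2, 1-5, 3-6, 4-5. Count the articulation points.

1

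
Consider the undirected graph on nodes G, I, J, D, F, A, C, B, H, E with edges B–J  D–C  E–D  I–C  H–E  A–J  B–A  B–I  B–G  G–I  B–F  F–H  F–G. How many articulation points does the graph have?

1

Removing B increases the component count from 1 to 2, so B is a cut vertex.
By contrast removing J leaves 1 component; it is not a cut vertex. No other vertex is a cut vertex either.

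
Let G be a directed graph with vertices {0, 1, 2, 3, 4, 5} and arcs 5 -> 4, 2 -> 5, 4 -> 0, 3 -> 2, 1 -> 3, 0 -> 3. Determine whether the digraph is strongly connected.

No

There is no directed path from 3 to 1, so the graph is not strongly connected.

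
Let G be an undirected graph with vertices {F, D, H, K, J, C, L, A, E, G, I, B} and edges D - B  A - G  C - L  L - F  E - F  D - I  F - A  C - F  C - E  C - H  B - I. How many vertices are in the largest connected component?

K is isolated — a component by itself.
J is isolated — a component by itself.
Starting from B we can reach B, D, I. That is one component of size 3.
Starting from A we can reach A, C, E, F, G, H, L. That is one component of size 7.
The largest has 7 vertices.

7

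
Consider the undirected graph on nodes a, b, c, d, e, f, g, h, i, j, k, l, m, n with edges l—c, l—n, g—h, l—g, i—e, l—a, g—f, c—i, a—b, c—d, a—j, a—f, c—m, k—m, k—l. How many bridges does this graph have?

The edges on the cycle k-l-c-m-k are not bridges since each lies on that cycle.
But removing d—c disconnects d from c; removing j—a disconnects j from a; removing a—b disconnects a from b; removing h—g disconnects h from g — these are bridges.
In total 7 edges are bridges.

7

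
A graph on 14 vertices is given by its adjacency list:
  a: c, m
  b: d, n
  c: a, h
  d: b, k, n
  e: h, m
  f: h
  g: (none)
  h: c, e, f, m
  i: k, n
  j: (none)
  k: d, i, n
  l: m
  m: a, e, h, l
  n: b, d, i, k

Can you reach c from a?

From a we can reach a, c, e, f, h, l, m, which includes c.

Yes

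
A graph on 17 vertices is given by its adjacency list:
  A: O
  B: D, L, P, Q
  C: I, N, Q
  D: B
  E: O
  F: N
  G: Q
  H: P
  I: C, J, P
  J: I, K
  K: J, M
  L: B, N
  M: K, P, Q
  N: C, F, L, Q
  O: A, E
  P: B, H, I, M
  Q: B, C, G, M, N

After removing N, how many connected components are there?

3

With N gone, the remaining components are: {F}; {A, E, O}; {B, C, D, G, H, I, J, K, L, M, P, Q}.
That is 3 components.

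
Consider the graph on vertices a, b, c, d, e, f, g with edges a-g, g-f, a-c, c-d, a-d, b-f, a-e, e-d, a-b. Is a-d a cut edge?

No

After removing a-d, the path a-c-d still connects them, so the edge is not a bridge.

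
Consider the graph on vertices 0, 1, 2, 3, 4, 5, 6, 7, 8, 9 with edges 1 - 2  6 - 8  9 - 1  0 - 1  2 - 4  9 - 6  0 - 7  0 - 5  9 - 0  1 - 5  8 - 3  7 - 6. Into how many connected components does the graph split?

Starting from 0 we can reach 0, 1, 2, 3, 4, 5, 6, 7, 8, 9. That is one component of size 10.
Total: 1 component.

1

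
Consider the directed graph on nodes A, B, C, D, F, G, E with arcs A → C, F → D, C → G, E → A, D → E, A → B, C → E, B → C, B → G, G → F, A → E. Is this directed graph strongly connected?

Yes

From C we can reach every vertex (A, B, C, D, E, F, G), and every vertex can reach C (A, B, C, D, E, F, G). So the whole graph is one strongly connected component.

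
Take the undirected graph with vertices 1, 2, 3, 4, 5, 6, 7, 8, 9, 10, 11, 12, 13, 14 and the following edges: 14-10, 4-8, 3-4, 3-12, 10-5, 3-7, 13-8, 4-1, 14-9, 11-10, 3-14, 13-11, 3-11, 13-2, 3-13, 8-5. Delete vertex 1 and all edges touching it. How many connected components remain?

With 1 gone, the remaining components are: {6}; {2, 3, 4, 5, 7, 8, 9, 10, 11, 12, 13, 14}.
That is 2 components.

2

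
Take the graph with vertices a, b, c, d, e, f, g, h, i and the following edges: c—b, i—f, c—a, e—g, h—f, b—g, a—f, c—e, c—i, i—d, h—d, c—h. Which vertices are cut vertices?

Removing c increases the component count from 1 to 2, so c is a cut vertex.
By contrast removing f leaves 1 component; it is not a cut vertex. No other vertex is a cut vertex either.

c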